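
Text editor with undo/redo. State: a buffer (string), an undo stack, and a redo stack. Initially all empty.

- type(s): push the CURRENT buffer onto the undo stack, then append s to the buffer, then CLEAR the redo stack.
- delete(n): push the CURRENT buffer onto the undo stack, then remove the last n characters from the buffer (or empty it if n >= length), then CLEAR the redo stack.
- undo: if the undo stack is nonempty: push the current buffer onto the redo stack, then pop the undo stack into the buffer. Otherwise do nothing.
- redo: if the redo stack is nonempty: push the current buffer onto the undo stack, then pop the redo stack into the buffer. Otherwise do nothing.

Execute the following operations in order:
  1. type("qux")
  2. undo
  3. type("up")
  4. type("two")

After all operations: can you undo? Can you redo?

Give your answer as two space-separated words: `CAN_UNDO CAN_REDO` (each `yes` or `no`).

After op 1 (type): buf='qux' undo_depth=1 redo_depth=0
After op 2 (undo): buf='(empty)' undo_depth=0 redo_depth=1
After op 3 (type): buf='up' undo_depth=1 redo_depth=0
After op 4 (type): buf='uptwo' undo_depth=2 redo_depth=0

Answer: yes no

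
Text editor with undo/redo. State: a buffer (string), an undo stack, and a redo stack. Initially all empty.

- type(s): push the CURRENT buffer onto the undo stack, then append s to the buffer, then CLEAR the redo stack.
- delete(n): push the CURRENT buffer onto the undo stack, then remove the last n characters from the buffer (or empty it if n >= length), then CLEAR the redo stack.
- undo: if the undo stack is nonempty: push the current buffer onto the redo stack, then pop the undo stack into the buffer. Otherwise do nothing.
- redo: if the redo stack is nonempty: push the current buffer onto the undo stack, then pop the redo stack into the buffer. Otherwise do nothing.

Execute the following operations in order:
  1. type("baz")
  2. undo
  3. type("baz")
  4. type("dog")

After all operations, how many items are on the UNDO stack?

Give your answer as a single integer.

After op 1 (type): buf='baz' undo_depth=1 redo_depth=0
After op 2 (undo): buf='(empty)' undo_depth=0 redo_depth=1
After op 3 (type): buf='baz' undo_depth=1 redo_depth=0
After op 4 (type): buf='bazdog' undo_depth=2 redo_depth=0

Answer: 2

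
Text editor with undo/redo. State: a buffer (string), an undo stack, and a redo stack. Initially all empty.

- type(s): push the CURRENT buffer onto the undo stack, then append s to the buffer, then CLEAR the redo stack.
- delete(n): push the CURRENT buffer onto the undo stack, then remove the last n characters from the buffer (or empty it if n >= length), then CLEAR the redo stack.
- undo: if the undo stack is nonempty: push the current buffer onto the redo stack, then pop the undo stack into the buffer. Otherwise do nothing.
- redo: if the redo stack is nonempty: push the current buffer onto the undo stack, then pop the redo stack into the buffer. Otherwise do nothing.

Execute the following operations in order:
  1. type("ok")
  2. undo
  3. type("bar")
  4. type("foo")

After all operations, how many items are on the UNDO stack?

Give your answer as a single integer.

Answer: 2

Derivation:
After op 1 (type): buf='ok' undo_depth=1 redo_depth=0
After op 2 (undo): buf='(empty)' undo_depth=0 redo_depth=1
After op 3 (type): buf='bar' undo_depth=1 redo_depth=0
After op 4 (type): buf='barfoo' undo_depth=2 redo_depth=0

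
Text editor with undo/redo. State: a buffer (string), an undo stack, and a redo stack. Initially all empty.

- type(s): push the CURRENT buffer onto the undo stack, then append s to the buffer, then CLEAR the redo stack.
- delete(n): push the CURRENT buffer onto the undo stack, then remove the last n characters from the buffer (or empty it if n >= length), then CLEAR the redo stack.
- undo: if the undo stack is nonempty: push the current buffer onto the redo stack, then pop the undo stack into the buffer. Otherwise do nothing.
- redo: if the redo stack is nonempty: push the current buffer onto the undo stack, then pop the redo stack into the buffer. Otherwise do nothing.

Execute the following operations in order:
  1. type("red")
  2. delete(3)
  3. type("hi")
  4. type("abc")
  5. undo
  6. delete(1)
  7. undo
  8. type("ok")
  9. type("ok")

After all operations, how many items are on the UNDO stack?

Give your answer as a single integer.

Answer: 5

Derivation:
After op 1 (type): buf='red' undo_depth=1 redo_depth=0
After op 2 (delete): buf='(empty)' undo_depth=2 redo_depth=0
After op 3 (type): buf='hi' undo_depth=3 redo_depth=0
After op 4 (type): buf='hiabc' undo_depth=4 redo_depth=0
After op 5 (undo): buf='hi' undo_depth=3 redo_depth=1
After op 6 (delete): buf='h' undo_depth=4 redo_depth=0
After op 7 (undo): buf='hi' undo_depth=3 redo_depth=1
After op 8 (type): buf='hiok' undo_depth=4 redo_depth=0
After op 9 (type): buf='hiokok' undo_depth=5 redo_depth=0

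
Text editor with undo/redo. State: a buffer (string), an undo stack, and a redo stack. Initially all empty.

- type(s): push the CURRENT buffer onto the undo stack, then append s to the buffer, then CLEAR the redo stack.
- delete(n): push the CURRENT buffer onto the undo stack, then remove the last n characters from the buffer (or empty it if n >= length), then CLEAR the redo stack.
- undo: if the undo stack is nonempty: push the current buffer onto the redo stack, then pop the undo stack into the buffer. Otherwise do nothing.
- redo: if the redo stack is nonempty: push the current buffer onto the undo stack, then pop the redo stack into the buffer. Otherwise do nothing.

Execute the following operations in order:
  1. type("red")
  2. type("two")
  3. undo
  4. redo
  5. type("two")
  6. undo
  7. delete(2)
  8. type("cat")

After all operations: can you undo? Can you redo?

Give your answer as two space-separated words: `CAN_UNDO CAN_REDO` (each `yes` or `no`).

After op 1 (type): buf='red' undo_depth=1 redo_depth=0
After op 2 (type): buf='redtwo' undo_depth=2 redo_depth=0
After op 3 (undo): buf='red' undo_depth=1 redo_depth=1
After op 4 (redo): buf='redtwo' undo_depth=2 redo_depth=0
After op 5 (type): buf='redtwotwo' undo_depth=3 redo_depth=0
After op 6 (undo): buf='redtwo' undo_depth=2 redo_depth=1
After op 7 (delete): buf='redt' undo_depth=3 redo_depth=0
After op 8 (type): buf='redtcat' undo_depth=4 redo_depth=0

Answer: yes no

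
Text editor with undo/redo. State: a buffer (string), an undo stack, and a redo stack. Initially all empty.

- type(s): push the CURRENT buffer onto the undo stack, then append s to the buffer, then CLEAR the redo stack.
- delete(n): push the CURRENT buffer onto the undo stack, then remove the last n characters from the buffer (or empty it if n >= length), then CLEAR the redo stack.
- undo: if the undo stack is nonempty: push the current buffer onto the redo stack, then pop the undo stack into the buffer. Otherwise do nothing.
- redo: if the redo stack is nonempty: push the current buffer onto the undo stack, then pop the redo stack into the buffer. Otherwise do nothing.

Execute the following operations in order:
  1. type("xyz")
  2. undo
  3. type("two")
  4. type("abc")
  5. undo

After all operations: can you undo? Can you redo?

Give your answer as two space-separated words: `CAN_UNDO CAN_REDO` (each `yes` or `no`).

After op 1 (type): buf='xyz' undo_depth=1 redo_depth=0
After op 2 (undo): buf='(empty)' undo_depth=0 redo_depth=1
After op 3 (type): buf='two' undo_depth=1 redo_depth=0
After op 4 (type): buf='twoabc' undo_depth=2 redo_depth=0
After op 5 (undo): buf='two' undo_depth=1 redo_depth=1

Answer: yes yes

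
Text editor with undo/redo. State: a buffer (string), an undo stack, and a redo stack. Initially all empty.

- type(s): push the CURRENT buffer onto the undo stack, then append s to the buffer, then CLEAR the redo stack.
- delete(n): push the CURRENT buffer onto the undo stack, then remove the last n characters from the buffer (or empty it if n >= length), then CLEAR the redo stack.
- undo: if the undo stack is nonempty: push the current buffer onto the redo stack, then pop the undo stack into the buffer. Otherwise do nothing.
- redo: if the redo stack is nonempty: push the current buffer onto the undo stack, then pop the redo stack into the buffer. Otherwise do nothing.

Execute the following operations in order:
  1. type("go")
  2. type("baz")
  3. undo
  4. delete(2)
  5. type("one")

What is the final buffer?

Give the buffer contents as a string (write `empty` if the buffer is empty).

After op 1 (type): buf='go' undo_depth=1 redo_depth=0
After op 2 (type): buf='gobaz' undo_depth=2 redo_depth=0
After op 3 (undo): buf='go' undo_depth=1 redo_depth=1
After op 4 (delete): buf='(empty)' undo_depth=2 redo_depth=0
After op 5 (type): buf='one' undo_depth=3 redo_depth=0

Answer: one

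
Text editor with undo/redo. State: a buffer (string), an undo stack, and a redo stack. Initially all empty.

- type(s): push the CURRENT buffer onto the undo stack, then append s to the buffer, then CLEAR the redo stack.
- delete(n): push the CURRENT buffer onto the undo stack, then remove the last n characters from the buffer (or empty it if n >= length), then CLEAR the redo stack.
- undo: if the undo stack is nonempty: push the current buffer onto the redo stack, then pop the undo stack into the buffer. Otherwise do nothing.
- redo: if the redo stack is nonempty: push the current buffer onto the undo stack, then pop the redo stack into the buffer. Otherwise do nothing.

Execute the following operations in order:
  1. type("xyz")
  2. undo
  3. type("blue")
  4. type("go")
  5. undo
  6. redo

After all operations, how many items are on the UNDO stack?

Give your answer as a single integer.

After op 1 (type): buf='xyz' undo_depth=1 redo_depth=0
After op 2 (undo): buf='(empty)' undo_depth=0 redo_depth=1
After op 3 (type): buf='blue' undo_depth=1 redo_depth=0
After op 4 (type): buf='bluego' undo_depth=2 redo_depth=0
After op 5 (undo): buf='blue' undo_depth=1 redo_depth=1
After op 6 (redo): buf='bluego' undo_depth=2 redo_depth=0

Answer: 2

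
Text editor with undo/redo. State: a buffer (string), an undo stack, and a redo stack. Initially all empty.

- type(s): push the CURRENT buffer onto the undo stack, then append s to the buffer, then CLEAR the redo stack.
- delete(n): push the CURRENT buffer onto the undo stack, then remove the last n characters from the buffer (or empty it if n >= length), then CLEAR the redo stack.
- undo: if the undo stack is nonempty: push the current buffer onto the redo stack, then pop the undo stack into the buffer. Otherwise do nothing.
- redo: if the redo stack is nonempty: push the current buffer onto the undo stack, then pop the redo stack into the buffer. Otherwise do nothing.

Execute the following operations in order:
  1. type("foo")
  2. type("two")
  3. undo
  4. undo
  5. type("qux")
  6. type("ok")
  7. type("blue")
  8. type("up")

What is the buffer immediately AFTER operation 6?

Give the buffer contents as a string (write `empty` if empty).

Answer: quxok

Derivation:
After op 1 (type): buf='foo' undo_depth=1 redo_depth=0
After op 2 (type): buf='footwo' undo_depth=2 redo_depth=0
After op 3 (undo): buf='foo' undo_depth=1 redo_depth=1
After op 4 (undo): buf='(empty)' undo_depth=0 redo_depth=2
After op 5 (type): buf='qux' undo_depth=1 redo_depth=0
After op 6 (type): buf='quxok' undo_depth=2 redo_depth=0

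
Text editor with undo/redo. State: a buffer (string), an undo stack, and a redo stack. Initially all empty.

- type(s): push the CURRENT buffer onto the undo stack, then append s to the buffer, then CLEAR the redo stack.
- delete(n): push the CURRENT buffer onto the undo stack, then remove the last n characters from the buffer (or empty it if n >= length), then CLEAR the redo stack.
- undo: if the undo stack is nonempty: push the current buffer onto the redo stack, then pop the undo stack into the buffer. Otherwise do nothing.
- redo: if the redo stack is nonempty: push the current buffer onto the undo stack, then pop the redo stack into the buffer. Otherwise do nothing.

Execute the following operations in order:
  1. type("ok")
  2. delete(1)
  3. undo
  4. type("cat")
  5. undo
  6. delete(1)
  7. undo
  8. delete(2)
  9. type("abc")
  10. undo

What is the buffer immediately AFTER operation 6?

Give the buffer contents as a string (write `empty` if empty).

After op 1 (type): buf='ok' undo_depth=1 redo_depth=0
After op 2 (delete): buf='o' undo_depth=2 redo_depth=0
After op 3 (undo): buf='ok' undo_depth=1 redo_depth=1
After op 4 (type): buf='okcat' undo_depth=2 redo_depth=0
After op 5 (undo): buf='ok' undo_depth=1 redo_depth=1
After op 6 (delete): buf='o' undo_depth=2 redo_depth=0

Answer: o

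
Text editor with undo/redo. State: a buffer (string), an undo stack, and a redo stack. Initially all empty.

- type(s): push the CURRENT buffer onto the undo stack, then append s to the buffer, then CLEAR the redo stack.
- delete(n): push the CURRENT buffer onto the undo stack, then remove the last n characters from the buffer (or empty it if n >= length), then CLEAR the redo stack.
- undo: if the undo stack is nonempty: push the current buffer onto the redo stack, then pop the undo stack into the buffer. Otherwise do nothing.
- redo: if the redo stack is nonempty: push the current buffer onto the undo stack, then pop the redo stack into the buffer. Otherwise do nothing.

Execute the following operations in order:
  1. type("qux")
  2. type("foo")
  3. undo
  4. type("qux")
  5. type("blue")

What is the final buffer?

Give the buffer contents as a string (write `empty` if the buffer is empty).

After op 1 (type): buf='qux' undo_depth=1 redo_depth=0
After op 2 (type): buf='quxfoo' undo_depth=2 redo_depth=0
After op 3 (undo): buf='qux' undo_depth=1 redo_depth=1
After op 4 (type): buf='quxqux' undo_depth=2 redo_depth=0
After op 5 (type): buf='quxquxblue' undo_depth=3 redo_depth=0

Answer: quxquxblue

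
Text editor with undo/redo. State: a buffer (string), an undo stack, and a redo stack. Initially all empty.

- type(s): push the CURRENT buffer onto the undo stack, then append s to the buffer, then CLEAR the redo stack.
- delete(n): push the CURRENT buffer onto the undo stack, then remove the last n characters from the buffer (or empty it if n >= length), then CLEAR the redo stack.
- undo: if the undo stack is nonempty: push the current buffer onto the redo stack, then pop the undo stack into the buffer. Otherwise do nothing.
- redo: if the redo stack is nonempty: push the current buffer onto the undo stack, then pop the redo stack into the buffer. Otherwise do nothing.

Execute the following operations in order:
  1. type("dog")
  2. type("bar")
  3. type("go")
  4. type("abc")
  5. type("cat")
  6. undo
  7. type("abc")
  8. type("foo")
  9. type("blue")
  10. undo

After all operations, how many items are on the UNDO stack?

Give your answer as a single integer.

Answer: 6

Derivation:
After op 1 (type): buf='dog' undo_depth=1 redo_depth=0
After op 2 (type): buf='dogbar' undo_depth=2 redo_depth=0
After op 3 (type): buf='dogbargo' undo_depth=3 redo_depth=0
After op 4 (type): buf='dogbargoabc' undo_depth=4 redo_depth=0
After op 5 (type): buf='dogbargoabccat' undo_depth=5 redo_depth=0
After op 6 (undo): buf='dogbargoabc' undo_depth=4 redo_depth=1
After op 7 (type): buf='dogbargoabcabc' undo_depth=5 redo_depth=0
After op 8 (type): buf='dogbargoabcabcfoo' undo_depth=6 redo_depth=0
After op 9 (type): buf='dogbargoabcabcfooblue' undo_depth=7 redo_depth=0
After op 10 (undo): buf='dogbargoabcabcfoo' undo_depth=6 redo_depth=1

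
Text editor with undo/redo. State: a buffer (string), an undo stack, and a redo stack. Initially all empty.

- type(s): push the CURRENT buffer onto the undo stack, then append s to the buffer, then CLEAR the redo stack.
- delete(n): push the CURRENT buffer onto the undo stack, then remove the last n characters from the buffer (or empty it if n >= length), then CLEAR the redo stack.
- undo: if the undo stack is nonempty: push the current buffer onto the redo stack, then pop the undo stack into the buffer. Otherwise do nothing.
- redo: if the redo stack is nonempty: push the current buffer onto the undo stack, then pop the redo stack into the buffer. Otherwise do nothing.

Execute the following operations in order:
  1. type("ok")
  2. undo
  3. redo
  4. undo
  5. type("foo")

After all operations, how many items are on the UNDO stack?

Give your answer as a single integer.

After op 1 (type): buf='ok' undo_depth=1 redo_depth=0
After op 2 (undo): buf='(empty)' undo_depth=0 redo_depth=1
After op 3 (redo): buf='ok' undo_depth=1 redo_depth=0
After op 4 (undo): buf='(empty)' undo_depth=0 redo_depth=1
After op 5 (type): buf='foo' undo_depth=1 redo_depth=0

Answer: 1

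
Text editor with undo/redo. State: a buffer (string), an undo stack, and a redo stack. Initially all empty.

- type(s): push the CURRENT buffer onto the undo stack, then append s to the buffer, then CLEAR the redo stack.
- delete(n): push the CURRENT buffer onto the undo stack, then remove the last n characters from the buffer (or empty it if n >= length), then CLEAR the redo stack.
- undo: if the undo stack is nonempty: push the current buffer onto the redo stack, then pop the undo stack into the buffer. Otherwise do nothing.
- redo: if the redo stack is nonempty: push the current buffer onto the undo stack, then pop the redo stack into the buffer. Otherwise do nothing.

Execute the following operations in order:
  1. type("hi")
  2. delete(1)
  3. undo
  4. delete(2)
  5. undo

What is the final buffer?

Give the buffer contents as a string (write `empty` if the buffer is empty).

After op 1 (type): buf='hi' undo_depth=1 redo_depth=0
After op 2 (delete): buf='h' undo_depth=2 redo_depth=0
After op 3 (undo): buf='hi' undo_depth=1 redo_depth=1
After op 4 (delete): buf='(empty)' undo_depth=2 redo_depth=0
After op 5 (undo): buf='hi' undo_depth=1 redo_depth=1

Answer: hi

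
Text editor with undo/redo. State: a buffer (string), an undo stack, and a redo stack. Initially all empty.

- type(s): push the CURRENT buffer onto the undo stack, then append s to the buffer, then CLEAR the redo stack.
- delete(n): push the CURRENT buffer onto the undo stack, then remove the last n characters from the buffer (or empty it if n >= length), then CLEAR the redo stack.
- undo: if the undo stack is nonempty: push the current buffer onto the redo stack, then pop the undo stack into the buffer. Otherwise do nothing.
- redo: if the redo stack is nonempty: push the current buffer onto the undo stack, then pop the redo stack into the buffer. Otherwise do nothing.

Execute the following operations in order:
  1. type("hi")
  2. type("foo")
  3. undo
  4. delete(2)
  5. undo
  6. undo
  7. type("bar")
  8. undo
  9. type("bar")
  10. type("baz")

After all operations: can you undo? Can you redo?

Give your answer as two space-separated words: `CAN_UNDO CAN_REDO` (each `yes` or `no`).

Answer: yes no

Derivation:
After op 1 (type): buf='hi' undo_depth=1 redo_depth=0
After op 2 (type): buf='hifoo' undo_depth=2 redo_depth=0
After op 3 (undo): buf='hi' undo_depth=1 redo_depth=1
After op 4 (delete): buf='(empty)' undo_depth=2 redo_depth=0
After op 5 (undo): buf='hi' undo_depth=1 redo_depth=1
After op 6 (undo): buf='(empty)' undo_depth=0 redo_depth=2
After op 7 (type): buf='bar' undo_depth=1 redo_depth=0
After op 8 (undo): buf='(empty)' undo_depth=0 redo_depth=1
After op 9 (type): buf='bar' undo_depth=1 redo_depth=0
After op 10 (type): buf='barbaz' undo_depth=2 redo_depth=0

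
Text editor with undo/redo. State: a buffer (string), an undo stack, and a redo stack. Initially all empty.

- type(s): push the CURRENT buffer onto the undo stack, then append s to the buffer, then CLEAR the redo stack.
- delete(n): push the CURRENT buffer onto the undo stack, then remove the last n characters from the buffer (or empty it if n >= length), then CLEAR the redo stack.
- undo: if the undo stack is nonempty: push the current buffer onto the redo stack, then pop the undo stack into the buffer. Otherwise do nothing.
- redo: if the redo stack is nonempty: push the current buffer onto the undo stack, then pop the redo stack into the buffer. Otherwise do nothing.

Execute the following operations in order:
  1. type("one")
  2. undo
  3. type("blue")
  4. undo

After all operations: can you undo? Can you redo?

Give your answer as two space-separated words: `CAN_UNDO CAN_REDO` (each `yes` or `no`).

Answer: no yes

Derivation:
After op 1 (type): buf='one' undo_depth=1 redo_depth=0
After op 2 (undo): buf='(empty)' undo_depth=0 redo_depth=1
After op 3 (type): buf='blue' undo_depth=1 redo_depth=0
After op 4 (undo): buf='(empty)' undo_depth=0 redo_depth=1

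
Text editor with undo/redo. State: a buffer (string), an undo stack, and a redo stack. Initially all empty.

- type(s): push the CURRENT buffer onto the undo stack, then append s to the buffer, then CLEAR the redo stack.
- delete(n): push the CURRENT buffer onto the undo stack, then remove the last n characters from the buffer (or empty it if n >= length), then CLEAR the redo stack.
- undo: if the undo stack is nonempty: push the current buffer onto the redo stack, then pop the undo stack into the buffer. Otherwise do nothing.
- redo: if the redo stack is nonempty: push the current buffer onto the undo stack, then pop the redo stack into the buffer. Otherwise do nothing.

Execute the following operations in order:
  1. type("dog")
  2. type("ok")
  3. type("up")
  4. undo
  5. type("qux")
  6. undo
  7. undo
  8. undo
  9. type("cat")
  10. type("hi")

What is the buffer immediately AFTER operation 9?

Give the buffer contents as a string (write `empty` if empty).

Answer: cat

Derivation:
After op 1 (type): buf='dog' undo_depth=1 redo_depth=0
After op 2 (type): buf='dogok' undo_depth=2 redo_depth=0
After op 3 (type): buf='dogokup' undo_depth=3 redo_depth=0
After op 4 (undo): buf='dogok' undo_depth=2 redo_depth=1
After op 5 (type): buf='dogokqux' undo_depth=3 redo_depth=0
After op 6 (undo): buf='dogok' undo_depth=2 redo_depth=1
After op 7 (undo): buf='dog' undo_depth=1 redo_depth=2
After op 8 (undo): buf='(empty)' undo_depth=0 redo_depth=3
After op 9 (type): buf='cat' undo_depth=1 redo_depth=0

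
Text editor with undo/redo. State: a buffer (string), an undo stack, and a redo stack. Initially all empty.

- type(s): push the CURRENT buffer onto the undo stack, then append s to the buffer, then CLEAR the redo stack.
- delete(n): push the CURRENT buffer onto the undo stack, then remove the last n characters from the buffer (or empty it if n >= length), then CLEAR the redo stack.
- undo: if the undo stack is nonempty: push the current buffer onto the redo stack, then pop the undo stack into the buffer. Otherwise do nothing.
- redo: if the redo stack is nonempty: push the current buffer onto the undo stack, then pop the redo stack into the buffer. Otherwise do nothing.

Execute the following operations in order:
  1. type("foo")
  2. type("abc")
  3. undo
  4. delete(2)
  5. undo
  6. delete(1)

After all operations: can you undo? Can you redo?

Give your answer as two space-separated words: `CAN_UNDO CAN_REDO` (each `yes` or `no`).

After op 1 (type): buf='foo' undo_depth=1 redo_depth=0
After op 2 (type): buf='fooabc' undo_depth=2 redo_depth=0
After op 3 (undo): buf='foo' undo_depth=1 redo_depth=1
After op 4 (delete): buf='f' undo_depth=2 redo_depth=0
After op 5 (undo): buf='foo' undo_depth=1 redo_depth=1
After op 6 (delete): buf='fo' undo_depth=2 redo_depth=0

Answer: yes no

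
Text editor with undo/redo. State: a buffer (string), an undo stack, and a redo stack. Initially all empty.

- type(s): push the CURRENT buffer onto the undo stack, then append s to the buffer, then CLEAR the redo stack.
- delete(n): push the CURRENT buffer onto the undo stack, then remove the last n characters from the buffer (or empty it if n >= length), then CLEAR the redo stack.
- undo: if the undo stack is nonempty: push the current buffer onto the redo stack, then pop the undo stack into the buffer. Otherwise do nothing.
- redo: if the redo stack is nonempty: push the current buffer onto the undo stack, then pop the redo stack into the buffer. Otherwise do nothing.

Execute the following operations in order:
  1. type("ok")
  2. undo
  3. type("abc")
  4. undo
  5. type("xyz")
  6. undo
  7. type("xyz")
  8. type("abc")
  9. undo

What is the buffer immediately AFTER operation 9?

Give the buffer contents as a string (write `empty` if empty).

Answer: xyz

Derivation:
After op 1 (type): buf='ok' undo_depth=1 redo_depth=0
After op 2 (undo): buf='(empty)' undo_depth=0 redo_depth=1
After op 3 (type): buf='abc' undo_depth=1 redo_depth=0
After op 4 (undo): buf='(empty)' undo_depth=0 redo_depth=1
After op 5 (type): buf='xyz' undo_depth=1 redo_depth=0
After op 6 (undo): buf='(empty)' undo_depth=0 redo_depth=1
After op 7 (type): buf='xyz' undo_depth=1 redo_depth=0
After op 8 (type): buf='xyzabc' undo_depth=2 redo_depth=0
After op 9 (undo): buf='xyz' undo_depth=1 redo_depth=1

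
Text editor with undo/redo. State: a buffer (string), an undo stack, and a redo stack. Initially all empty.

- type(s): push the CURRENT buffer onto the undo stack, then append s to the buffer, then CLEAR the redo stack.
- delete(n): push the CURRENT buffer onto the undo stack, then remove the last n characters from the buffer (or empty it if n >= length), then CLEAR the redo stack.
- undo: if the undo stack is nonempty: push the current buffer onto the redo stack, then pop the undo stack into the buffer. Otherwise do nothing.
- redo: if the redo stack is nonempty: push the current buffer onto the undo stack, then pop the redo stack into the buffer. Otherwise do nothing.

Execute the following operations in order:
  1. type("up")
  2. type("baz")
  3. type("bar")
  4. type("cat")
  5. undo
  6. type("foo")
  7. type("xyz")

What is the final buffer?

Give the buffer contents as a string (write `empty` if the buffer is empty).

Answer: upbazbarfooxyz

Derivation:
After op 1 (type): buf='up' undo_depth=1 redo_depth=0
After op 2 (type): buf='upbaz' undo_depth=2 redo_depth=0
After op 3 (type): buf='upbazbar' undo_depth=3 redo_depth=0
After op 4 (type): buf='upbazbarcat' undo_depth=4 redo_depth=0
After op 5 (undo): buf='upbazbar' undo_depth=3 redo_depth=1
After op 6 (type): buf='upbazbarfoo' undo_depth=4 redo_depth=0
After op 7 (type): buf='upbazbarfooxyz' undo_depth=5 redo_depth=0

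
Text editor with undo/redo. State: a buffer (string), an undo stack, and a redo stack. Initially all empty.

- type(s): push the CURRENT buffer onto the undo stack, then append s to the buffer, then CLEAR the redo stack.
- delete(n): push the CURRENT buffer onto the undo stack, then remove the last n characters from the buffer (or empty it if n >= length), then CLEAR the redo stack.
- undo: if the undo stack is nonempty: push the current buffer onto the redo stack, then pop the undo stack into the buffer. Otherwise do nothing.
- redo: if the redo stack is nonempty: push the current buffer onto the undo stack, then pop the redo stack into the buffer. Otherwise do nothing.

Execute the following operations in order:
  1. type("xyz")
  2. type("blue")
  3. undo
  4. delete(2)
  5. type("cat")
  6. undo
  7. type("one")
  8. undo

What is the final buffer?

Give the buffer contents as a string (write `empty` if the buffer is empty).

After op 1 (type): buf='xyz' undo_depth=1 redo_depth=0
After op 2 (type): buf='xyzblue' undo_depth=2 redo_depth=0
After op 3 (undo): buf='xyz' undo_depth=1 redo_depth=1
After op 4 (delete): buf='x' undo_depth=2 redo_depth=0
After op 5 (type): buf='xcat' undo_depth=3 redo_depth=0
After op 6 (undo): buf='x' undo_depth=2 redo_depth=1
After op 7 (type): buf='xone' undo_depth=3 redo_depth=0
After op 8 (undo): buf='x' undo_depth=2 redo_depth=1

Answer: x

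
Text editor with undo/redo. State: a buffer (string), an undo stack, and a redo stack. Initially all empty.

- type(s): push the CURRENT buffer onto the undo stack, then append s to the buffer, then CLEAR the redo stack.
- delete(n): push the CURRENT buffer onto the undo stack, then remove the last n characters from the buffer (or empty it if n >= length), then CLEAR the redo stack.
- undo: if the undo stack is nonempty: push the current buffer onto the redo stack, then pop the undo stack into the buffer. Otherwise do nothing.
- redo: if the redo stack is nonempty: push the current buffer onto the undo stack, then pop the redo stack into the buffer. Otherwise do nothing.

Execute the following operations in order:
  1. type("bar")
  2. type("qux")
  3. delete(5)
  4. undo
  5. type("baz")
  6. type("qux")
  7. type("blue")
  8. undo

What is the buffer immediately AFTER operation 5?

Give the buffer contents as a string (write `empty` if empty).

Answer: barquxbaz

Derivation:
After op 1 (type): buf='bar' undo_depth=1 redo_depth=0
After op 2 (type): buf='barqux' undo_depth=2 redo_depth=0
After op 3 (delete): buf='b' undo_depth=3 redo_depth=0
After op 4 (undo): buf='barqux' undo_depth=2 redo_depth=1
After op 5 (type): buf='barquxbaz' undo_depth=3 redo_depth=0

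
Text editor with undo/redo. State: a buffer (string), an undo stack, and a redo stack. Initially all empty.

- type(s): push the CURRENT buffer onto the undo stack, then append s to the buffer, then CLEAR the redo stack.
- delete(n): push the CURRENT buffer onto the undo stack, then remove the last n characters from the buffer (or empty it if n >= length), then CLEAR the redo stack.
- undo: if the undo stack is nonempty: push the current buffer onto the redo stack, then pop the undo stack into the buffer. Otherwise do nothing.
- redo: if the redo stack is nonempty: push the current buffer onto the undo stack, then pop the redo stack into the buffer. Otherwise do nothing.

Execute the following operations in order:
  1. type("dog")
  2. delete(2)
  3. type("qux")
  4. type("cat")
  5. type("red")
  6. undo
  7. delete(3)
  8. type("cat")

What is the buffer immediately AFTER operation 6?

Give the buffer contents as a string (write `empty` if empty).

After op 1 (type): buf='dog' undo_depth=1 redo_depth=0
After op 2 (delete): buf='d' undo_depth=2 redo_depth=0
After op 3 (type): buf='dqux' undo_depth=3 redo_depth=0
After op 4 (type): buf='dquxcat' undo_depth=4 redo_depth=0
After op 5 (type): buf='dquxcatred' undo_depth=5 redo_depth=0
After op 6 (undo): buf='dquxcat' undo_depth=4 redo_depth=1

Answer: dquxcat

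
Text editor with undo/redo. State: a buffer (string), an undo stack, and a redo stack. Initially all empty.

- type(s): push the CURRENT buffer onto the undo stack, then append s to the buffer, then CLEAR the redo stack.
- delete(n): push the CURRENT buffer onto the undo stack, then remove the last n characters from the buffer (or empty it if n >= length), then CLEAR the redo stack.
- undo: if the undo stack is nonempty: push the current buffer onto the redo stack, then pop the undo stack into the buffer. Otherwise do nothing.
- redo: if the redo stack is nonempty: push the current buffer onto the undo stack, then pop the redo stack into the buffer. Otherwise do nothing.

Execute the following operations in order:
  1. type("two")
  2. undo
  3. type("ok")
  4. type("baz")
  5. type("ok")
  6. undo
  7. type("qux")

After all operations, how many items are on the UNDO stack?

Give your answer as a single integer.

Answer: 3

Derivation:
After op 1 (type): buf='two' undo_depth=1 redo_depth=0
After op 2 (undo): buf='(empty)' undo_depth=0 redo_depth=1
After op 3 (type): buf='ok' undo_depth=1 redo_depth=0
After op 4 (type): buf='okbaz' undo_depth=2 redo_depth=0
After op 5 (type): buf='okbazok' undo_depth=3 redo_depth=0
After op 6 (undo): buf='okbaz' undo_depth=2 redo_depth=1
After op 7 (type): buf='okbazqux' undo_depth=3 redo_depth=0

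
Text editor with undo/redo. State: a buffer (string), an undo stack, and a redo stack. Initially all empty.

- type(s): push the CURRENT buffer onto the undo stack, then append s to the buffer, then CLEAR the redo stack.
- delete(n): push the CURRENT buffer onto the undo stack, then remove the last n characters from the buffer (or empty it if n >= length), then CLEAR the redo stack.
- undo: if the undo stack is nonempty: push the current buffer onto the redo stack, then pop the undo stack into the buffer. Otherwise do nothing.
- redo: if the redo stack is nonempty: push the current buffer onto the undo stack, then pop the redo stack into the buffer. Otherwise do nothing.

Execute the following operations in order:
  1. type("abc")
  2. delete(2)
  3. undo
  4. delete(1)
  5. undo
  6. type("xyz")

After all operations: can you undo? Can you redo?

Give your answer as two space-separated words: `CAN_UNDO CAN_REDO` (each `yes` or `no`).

Answer: yes no

Derivation:
After op 1 (type): buf='abc' undo_depth=1 redo_depth=0
After op 2 (delete): buf='a' undo_depth=2 redo_depth=0
After op 3 (undo): buf='abc' undo_depth=1 redo_depth=1
After op 4 (delete): buf='ab' undo_depth=2 redo_depth=0
After op 5 (undo): buf='abc' undo_depth=1 redo_depth=1
After op 6 (type): buf='abcxyz' undo_depth=2 redo_depth=0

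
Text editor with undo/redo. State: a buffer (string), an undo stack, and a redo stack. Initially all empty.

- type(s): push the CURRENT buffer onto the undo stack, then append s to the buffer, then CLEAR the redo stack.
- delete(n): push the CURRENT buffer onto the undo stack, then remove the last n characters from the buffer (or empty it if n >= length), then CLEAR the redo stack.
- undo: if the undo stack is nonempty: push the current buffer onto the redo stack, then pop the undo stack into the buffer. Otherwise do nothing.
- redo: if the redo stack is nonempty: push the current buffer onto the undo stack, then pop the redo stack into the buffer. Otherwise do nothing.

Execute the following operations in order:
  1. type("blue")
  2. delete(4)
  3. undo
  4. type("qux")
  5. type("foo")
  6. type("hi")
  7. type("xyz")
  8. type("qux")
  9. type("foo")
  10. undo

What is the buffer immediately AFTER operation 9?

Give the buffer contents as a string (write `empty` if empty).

After op 1 (type): buf='blue' undo_depth=1 redo_depth=0
After op 2 (delete): buf='(empty)' undo_depth=2 redo_depth=0
After op 3 (undo): buf='blue' undo_depth=1 redo_depth=1
After op 4 (type): buf='bluequx' undo_depth=2 redo_depth=0
After op 5 (type): buf='bluequxfoo' undo_depth=3 redo_depth=0
After op 6 (type): buf='bluequxfoohi' undo_depth=4 redo_depth=0
After op 7 (type): buf='bluequxfoohixyz' undo_depth=5 redo_depth=0
After op 8 (type): buf='bluequxfoohixyzqux' undo_depth=6 redo_depth=0
After op 9 (type): buf='bluequxfoohixyzquxfoo' undo_depth=7 redo_depth=0

Answer: bluequxfoohixyzquxfoo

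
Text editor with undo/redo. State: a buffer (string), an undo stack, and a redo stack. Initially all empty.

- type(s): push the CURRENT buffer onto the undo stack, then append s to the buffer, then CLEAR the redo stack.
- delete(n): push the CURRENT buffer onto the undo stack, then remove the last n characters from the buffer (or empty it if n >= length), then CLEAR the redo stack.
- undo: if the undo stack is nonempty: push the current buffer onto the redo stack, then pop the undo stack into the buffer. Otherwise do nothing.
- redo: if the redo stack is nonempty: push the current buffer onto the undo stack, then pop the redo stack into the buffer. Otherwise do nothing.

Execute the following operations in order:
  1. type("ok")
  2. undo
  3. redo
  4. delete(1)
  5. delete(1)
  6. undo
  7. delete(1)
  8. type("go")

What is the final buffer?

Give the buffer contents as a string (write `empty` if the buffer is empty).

Answer: go

Derivation:
After op 1 (type): buf='ok' undo_depth=1 redo_depth=0
After op 2 (undo): buf='(empty)' undo_depth=0 redo_depth=1
After op 3 (redo): buf='ok' undo_depth=1 redo_depth=0
After op 4 (delete): buf='o' undo_depth=2 redo_depth=0
After op 5 (delete): buf='(empty)' undo_depth=3 redo_depth=0
After op 6 (undo): buf='o' undo_depth=2 redo_depth=1
After op 7 (delete): buf='(empty)' undo_depth=3 redo_depth=0
After op 8 (type): buf='go' undo_depth=4 redo_depth=0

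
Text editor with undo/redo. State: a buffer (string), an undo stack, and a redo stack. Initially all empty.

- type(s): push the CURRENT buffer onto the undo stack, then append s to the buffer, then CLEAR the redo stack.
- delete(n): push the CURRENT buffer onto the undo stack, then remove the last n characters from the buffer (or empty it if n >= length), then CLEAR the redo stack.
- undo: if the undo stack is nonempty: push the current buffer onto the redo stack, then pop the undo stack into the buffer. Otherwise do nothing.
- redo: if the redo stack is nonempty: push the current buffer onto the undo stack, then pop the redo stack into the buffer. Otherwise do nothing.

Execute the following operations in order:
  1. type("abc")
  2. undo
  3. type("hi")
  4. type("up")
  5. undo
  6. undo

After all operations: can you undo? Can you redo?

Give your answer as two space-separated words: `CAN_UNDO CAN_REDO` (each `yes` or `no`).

After op 1 (type): buf='abc' undo_depth=1 redo_depth=0
After op 2 (undo): buf='(empty)' undo_depth=0 redo_depth=1
After op 3 (type): buf='hi' undo_depth=1 redo_depth=0
After op 4 (type): buf='hiup' undo_depth=2 redo_depth=0
After op 5 (undo): buf='hi' undo_depth=1 redo_depth=1
After op 6 (undo): buf='(empty)' undo_depth=0 redo_depth=2

Answer: no yes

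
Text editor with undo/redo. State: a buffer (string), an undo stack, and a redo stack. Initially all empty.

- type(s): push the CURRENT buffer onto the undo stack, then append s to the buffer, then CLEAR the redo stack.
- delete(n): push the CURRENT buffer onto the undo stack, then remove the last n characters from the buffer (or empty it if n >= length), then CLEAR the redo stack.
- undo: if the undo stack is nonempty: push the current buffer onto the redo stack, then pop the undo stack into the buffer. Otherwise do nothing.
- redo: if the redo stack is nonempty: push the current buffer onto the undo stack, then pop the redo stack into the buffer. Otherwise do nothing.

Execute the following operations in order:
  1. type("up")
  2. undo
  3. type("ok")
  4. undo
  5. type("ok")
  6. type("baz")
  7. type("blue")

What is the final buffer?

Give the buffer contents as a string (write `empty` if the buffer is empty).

After op 1 (type): buf='up' undo_depth=1 redo_depth=0
After op 2 (undo): buf='(empty)' undo_depth=0 redo_depth=1
After op 3 (type): buf='ok' undo_depth=1 redo_depth=0
After op 4 (undo): buf='(empty)' undo_depth=0 redo_depth=1
After op 5 (type): buf='ok' undo_depth=1 redo_depth=0
After op 6 (type): buf='okbaz' undo_depth=2 redo_depth=0
After op 7 (type): buf='okbazblue' undo_depth=3 redo_depth=0

Answer: okbazblue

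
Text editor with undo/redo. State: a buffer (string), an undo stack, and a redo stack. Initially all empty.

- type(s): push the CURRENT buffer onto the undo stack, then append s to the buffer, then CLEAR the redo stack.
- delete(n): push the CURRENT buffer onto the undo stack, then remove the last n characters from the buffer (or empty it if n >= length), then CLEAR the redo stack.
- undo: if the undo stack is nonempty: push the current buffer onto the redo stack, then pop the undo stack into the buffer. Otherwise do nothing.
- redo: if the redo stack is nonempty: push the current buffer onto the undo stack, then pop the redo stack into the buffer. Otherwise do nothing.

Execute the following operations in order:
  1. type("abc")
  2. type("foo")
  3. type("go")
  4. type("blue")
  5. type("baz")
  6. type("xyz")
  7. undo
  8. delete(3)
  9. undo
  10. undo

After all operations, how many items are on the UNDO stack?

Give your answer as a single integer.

After op 1 (type): buf='abc' undo_depth=1 redo_depth=0
After op 2 (type): buf='abcfoo' undo_depth=2 redo_depth=0
After op 3 (type): buf='abcfoogo' undo_depth=3 redo_depth=0
After op 4 (type): buf='abcfoogoblue' undo_depth=4 redo_depth=0
After op 5 (type): buf='abcfoogobluebaz' undo_depth=5 redo_depth=0
After op 6 (type): buf='abcfoogobluebazxyz' undo_depth=6 redo_depth=0
After op 7 (undo): buf='abcfoogobluebaz' undo_depth=5 redo_depth=1
After op 8 (delete): buf='abcfoogoblue' undo_depth=6 redo_depth=0
After op 9 (undo): buf='abcfoogobluebaz' undo_depth=5 redo_depth=1
After op 10 (undo): buf='abcfoogoblue' undo_depth=4 redo_depth=2

Answer: 4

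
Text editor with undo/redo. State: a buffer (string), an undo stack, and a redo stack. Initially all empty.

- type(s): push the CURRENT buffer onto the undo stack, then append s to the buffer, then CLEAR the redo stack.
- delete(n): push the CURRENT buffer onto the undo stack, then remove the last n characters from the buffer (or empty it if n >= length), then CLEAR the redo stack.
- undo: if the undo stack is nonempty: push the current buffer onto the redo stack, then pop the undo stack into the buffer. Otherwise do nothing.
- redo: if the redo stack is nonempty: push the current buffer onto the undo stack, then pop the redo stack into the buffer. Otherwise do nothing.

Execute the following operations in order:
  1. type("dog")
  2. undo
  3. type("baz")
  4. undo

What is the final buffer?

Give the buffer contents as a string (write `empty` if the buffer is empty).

After op 1 (type): buf='dog' undo_depth=1 redo_depth=0
After op 2 (undo): buf='(empty)' undo_depth=0 redo_depth=1
After op 3 (type): buf='baz' undo_depth=1 redo_depth=0
After op 4 (undo): buf='(empty)' undo_depth=0 redo_depth=1

Answer: empty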